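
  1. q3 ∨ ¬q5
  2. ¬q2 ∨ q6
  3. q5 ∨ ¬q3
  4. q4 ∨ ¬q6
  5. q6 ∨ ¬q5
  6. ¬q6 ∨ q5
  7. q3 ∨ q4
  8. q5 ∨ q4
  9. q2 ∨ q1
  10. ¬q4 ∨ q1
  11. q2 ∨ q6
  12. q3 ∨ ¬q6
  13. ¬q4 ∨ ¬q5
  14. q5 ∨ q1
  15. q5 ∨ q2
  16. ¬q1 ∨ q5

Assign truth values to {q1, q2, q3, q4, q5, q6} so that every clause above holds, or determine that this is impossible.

UNSATISFIABLE

Try q3 = True.
The clause (q5) is unit, so q5 = True.
The clause (q6) is unit, so q6 = True.
The clause (q4) is unit, so q4 = True.
That conflicts with the unit clause (¬q4).
So q3 must be the other value — set q3 = False.
The clause (¬q5) is unit, so q5 = False.
The clause (¬q6) is unit, so q6 = False.
The clause (¬q2) is unit, so q2 = False.
That conflicts with the unit clause (q2).
Either choice for q3 ends in contradiction.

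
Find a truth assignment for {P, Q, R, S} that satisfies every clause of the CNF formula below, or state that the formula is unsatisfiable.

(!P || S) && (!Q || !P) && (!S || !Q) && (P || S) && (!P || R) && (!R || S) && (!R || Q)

Case P = false:
(S) alone gives S = true.
(!Q) alone gives Q = false.
(!R) alone gives R = false.
All clauses are satisfied.

P: false,  Q: false,  R: false,  S: true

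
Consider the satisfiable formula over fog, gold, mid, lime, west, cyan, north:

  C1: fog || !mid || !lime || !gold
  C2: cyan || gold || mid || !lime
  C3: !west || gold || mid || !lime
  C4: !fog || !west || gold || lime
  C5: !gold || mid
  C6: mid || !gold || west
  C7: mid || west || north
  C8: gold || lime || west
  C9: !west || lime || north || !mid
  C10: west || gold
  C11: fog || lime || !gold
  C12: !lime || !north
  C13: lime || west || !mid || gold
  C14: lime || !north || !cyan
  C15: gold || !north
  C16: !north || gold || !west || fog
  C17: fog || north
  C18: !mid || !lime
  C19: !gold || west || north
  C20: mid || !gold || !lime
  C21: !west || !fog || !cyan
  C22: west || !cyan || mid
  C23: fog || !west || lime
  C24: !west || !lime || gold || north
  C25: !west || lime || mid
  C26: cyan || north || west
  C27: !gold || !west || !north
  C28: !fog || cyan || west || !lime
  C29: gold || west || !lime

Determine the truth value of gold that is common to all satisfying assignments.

True

Suppose gold = false.
From the singleton clause (west), west = true.
From the singleton clause (!north), north = false.
From the singleton clause (fog), fog = true.
From the singleton clause (lime), lime = true.
But (!lime) is also a unit clause — contradiction.
So every satisfying assignment has gold = True.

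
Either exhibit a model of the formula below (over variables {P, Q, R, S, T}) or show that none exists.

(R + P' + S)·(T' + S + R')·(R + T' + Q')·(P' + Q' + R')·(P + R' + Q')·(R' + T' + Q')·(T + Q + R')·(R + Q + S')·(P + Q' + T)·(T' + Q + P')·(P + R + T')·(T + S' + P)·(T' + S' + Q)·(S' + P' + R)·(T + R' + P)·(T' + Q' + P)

P ↦ 0; Q ↦ 0; R ↦ 0; S ↦ 0; T ↦ 0

Branch on R: set R = 0.
Branch on P: set P = 0.
Unit clause (T') forces T = 0.
Unit clause (Q') forces Q = 0.
Unit clause (S') forces S = 0.
This assignment satisfies each clause.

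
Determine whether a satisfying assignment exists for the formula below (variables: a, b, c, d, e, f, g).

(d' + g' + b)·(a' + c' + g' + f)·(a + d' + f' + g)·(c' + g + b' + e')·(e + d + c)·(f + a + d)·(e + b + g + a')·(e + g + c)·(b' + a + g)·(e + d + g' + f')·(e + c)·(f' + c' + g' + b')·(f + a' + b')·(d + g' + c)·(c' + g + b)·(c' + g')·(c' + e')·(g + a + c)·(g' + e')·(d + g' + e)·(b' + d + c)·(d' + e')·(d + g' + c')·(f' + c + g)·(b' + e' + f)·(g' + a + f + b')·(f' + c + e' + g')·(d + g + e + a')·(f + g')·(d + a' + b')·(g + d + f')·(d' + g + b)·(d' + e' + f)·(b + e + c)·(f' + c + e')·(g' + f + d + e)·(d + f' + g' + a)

Satisfiable

Case e = 1:
From the singleton clause (c'), c = 0.
From the singleton clause (g'), g = 0.
From the singleton clause (a), a = 1.
From the singleton clause (d'), d = 0.
From the singleton clause (b'), b = 0.
From the singleton clause (f'), f = 0.
Every clause now holds.
A satisfying assignment: a ↦ 1, b ↦ 0, c ↦ 0, d ↦ 0, e ↦ 1, f ↦ 0, g ↦ 0.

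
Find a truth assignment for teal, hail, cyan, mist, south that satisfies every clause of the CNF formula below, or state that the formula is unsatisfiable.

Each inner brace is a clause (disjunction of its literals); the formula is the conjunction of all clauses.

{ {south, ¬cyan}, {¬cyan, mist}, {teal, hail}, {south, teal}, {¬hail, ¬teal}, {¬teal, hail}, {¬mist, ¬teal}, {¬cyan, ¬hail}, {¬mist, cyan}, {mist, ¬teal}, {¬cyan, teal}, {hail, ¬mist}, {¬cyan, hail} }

Suppose south = True.
Suppose cyan = False.
The clause (¬mist) is unit, so mist = False.
The clause (¬teal) is unit, so teal = False.
The clause (hail) is unit, so hail = True.
Every clause now holds.

teal ↦ False,  hail ↦ True,  cyan ↦ False,  mist ↦ False,  south ↦ True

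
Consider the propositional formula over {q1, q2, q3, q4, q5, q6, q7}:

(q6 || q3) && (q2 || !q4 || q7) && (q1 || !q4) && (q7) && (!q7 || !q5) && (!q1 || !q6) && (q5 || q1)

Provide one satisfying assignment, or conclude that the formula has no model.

(q7) alone gives q7 = true.
(!q5) alone gives q5 = false.
(q1) alone gives q1 = true.
(!q6) alone gives q6 = false.
(q3) alone gives q3 = true.
Every clause is now satisfied; q2, q4 are unconstrained.

q1: true; q2: true; q3: true; q4: true; q5: false; q6: false; q7: true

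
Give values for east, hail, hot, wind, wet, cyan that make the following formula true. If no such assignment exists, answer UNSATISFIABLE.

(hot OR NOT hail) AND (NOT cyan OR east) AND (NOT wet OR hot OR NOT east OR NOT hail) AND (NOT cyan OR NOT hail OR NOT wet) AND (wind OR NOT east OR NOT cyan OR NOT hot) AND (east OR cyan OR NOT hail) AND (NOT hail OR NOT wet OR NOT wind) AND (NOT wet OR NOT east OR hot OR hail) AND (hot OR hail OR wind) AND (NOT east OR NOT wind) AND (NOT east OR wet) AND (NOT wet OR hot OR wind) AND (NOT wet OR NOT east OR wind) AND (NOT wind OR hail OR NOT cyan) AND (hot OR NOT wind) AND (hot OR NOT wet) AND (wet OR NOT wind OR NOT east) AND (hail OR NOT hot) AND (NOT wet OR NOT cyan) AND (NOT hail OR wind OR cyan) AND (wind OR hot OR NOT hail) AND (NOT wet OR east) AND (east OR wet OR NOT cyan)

UNSATISFIABLE

Try hot = true.
The clause (hail) is unit, so hail = true.
Try cyan = false.
The clause (east) is unit, so east = true.
The clause (NOT wind) is unit, so wind = false.
That conflicts with the unit clause (wind).
That branch fails; take cyan = true instead.
The clause (east) is unit, so east = true.
The clause (NOT wet) is unit, so wet = false.
That conflicts with the unit clause (wet).
Both values of cyan lead to a conflict.
That branch fails; take hot = false instead.
The clause (NOT hail) is unit, so hail = false.
The clause (wind) is unit, so wind = true.
That conflicts with the unit clause (NOT wind).
Both values of hot lead to a conflict.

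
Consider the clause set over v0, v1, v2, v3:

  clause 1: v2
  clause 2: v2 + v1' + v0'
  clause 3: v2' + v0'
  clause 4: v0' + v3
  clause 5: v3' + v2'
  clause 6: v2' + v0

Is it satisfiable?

Unsatisfiable

Unit clause (v2) forces v2 = 1.
Unit clause (v0') forces v0 = 0.
Now (v0) is unsatisfied and unit — conflict.
No assignment satisfies every clause.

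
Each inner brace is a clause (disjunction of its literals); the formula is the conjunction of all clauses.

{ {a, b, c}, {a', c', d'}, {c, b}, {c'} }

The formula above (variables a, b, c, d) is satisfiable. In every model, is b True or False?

Suppose b = 0.
Unit clause (c) forces c = 1.
Now (c') is unsatisfied and unit — conflict.
So every satisfying assignment has b = True.

True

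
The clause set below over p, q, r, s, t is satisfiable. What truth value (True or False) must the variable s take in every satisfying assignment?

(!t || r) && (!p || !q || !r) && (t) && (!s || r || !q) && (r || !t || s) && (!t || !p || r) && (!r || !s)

False

Suppose s = true.
Unit clause (t) forces t = true.
Unit clause (r) forces r = true.
That conflicts with the unit clause (!r).
So every satisfying assignment has s = False.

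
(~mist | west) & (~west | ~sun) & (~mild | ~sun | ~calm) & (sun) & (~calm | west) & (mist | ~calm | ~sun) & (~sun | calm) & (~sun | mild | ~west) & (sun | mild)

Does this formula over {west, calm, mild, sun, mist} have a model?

The clause (sun) is unit, so sun = 1.
The clause (~west) is unit, so west = 0.
The clause (~mist) is unit, so mist = 0.
The clause (~calm) is unit, so calm = 0.
But (calm) is also a unit clause — contradiction.
No assignment satisfies every clause.

No, unsatisfiable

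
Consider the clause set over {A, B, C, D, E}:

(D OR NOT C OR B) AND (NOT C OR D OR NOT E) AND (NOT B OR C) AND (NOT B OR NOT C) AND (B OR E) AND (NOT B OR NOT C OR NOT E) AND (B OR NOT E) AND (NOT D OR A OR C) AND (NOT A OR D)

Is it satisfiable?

Try B = false.
Unit clause (E) forces E = true.
Now (NOT E) is unsatisfied and unit — conflict.
That branch fails; take B = true instead.
Unit clause (C) forces C = true.
Now (NOT C) is unsatisfied and unit — conflict.
Both values of B lead to a conflict.
No assignment satisfies every clause.

No, unsatisfiable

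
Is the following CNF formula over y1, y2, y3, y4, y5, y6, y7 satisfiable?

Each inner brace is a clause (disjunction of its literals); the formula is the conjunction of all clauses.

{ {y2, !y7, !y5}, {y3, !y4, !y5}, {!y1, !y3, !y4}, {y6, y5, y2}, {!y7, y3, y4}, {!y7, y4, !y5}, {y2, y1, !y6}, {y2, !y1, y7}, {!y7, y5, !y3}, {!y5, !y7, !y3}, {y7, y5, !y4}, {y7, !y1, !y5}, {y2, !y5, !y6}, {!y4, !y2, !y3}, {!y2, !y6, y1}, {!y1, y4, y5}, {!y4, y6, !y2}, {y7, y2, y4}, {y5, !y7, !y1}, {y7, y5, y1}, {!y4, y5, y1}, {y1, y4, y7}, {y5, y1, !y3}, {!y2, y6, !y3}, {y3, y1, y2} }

Yes

Branch on y2: set y2 = false.
Branch on y7: set y7 = false.
From the singleton clause (!y1), y1 = false.
From the singleton clause (!y6), y6 = false.
From the singleton clause (y5), y5 = true.
From the singleton clause (y4), y4 = true.
From the singleton clause (y3), y3 = true.
This assignment satisfies each clause.
A satisfying assignment: y1=false; y2=false; y3=true; y4=true; y5=true; y6=false; y7=false.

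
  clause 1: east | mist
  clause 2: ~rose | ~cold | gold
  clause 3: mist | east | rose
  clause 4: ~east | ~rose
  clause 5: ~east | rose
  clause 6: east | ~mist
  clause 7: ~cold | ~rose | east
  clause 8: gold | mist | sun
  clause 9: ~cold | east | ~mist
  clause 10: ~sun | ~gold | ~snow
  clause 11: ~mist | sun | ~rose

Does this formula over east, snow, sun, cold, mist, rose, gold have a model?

No

Branch on east: set east = 1.
(~rose) alone gives rose = 0.
Now (rose) is unsatisfied and unit — conflict.
Undo east and try east = 0.
(mist) alone gives mist = 1.
Now (~mist) is unsatisfied and unit — conflict.
Either choice for east ends in contradiction.
No assignment satisfies every clause.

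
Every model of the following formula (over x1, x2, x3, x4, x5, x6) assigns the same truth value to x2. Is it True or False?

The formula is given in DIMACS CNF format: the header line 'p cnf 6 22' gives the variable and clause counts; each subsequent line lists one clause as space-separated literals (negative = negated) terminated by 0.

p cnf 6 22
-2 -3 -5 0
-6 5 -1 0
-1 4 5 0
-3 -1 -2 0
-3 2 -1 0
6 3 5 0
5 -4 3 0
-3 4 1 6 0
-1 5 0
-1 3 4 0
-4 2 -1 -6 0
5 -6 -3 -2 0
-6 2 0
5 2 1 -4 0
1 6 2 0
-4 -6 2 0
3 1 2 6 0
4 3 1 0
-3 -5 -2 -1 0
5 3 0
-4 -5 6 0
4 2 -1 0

True

Suppose x2 = False.
Unit clause (¬x6) forces x6 = False.
Unit clause (x1) forces x1 = True.
Unit clause (¬x3) forces x3 = False.
Unit clause (x5) forces x5 = True.
Unit clause (x4) forces x4 = True.
Now (¬x4) is unsatisfied and unit — conflict.
So every satisfying assignment has x2 = True.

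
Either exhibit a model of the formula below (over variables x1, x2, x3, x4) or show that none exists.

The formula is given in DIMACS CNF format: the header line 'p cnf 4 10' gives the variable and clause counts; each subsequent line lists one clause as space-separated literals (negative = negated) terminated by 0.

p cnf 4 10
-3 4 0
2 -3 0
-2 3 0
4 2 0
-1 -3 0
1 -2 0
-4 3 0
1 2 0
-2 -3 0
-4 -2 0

UNSATISFIABLE

Case x3 = False:
The clause (¬x2) is unit, so x2 = False.
The clause (x4) is unit, so x4 = True.
But (¬x4) is also a unit clause — contradiction.
Backtrack on x3: now try x3 = True.
The clause (x4) is unit, so x4 = True.
The clause (x2) is unit, so x2 = True.
But (¬x2) is also a unit clause — contradiction.
Either choice for x3 ends in contradiction.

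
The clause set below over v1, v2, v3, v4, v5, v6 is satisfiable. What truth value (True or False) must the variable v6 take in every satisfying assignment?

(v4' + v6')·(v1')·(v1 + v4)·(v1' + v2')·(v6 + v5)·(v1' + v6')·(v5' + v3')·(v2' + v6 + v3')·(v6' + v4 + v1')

Suppose v6 = 1.
From the singleton clause (v4'), v4 = 0.
From the singleton clause (v1'), v1 = 0.
That conflicts with the unit clause (v1).
So every satisfying assignment has v6 = False.

False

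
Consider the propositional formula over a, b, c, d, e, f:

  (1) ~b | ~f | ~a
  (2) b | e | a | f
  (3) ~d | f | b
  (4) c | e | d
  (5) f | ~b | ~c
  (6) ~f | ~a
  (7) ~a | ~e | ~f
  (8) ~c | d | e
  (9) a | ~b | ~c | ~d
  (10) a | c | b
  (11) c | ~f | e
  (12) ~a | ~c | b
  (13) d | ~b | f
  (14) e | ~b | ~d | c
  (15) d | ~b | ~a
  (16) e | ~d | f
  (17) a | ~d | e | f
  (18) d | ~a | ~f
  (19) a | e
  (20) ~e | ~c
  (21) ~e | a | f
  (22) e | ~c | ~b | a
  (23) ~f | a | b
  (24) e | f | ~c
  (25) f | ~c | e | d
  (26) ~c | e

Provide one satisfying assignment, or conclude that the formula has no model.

a ↦ 1,  b ↦ 1,  c ↦ 0,  d ↦ 1,  e ↦ 1,  f ↦ 0

Try f = 0.
Try d = 1.
(b) alone gives b = 1.
(~c) alone gives c = 0.
(e) alone gives e = 1.
(a) alone gives a = 1.
All clauses are satisfied.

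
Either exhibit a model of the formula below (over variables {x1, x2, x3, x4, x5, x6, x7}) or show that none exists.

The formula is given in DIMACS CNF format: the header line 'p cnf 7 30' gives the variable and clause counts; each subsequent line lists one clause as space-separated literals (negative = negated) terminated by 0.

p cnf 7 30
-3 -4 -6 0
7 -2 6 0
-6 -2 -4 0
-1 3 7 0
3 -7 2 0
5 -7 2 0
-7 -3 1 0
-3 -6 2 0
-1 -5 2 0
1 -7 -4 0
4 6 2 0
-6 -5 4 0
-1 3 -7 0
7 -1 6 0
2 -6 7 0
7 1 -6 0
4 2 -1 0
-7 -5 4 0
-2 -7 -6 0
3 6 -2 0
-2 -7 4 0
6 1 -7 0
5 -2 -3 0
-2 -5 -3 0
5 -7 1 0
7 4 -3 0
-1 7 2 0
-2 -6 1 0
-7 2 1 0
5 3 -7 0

Try x3 = True.
Try x4 = True.
Unit clause (¬x6) forces x6 = False.
Try x7 = False.
Unit clause (¬x2) forces x2 = False.
Unit clause (¬x1) forces x1 = False.
All clauses hold; x5 can take either value.

x1=False; x2=False; x3=True; x4=True; x5=True; x6=False; x7=False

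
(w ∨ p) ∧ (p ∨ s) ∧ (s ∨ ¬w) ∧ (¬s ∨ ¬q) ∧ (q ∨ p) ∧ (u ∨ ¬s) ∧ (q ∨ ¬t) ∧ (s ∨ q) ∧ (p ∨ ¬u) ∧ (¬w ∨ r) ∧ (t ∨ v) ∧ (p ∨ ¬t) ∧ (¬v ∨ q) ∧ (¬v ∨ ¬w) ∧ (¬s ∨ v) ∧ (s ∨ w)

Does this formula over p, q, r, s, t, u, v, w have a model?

No

Branch on w: set w = True.
Unit clause (s) forces s = True.
Unit clause (¬q) forces q = False.
Unit clause (p) forces p = True.
Unit clause (u) forces u = True.
Unit clause (¬t) forces t = False.
Unit clause (r) forces r = True.
Unit clause (v) forces v = True.
But (¬v) is also a unit clause — contradiction.
So w must be the other value — set w = False.
Unit clause (p) forces p = True.
Unit clause (s) forces s = True.
Unit clause (¬q) forces q = False.
Unit clause (u) forces u = True.
Unit clause (¬t) forces t = False.
Unit clause (v) forces v = True.
But (¬v) is also a unit clause — contradiction.
Either choice for w ends in contradiction.
No assignment satisfies every clause.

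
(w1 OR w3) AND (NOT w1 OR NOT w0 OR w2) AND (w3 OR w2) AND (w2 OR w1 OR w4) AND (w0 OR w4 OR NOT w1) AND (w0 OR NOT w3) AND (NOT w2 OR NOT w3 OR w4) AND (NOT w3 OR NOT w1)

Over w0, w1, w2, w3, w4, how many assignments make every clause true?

There are 2^5 = 32 truth assignments over (w0, w1, w2, w3, w4).
Split on w0. With w0 = true, the clauses containing w0 are satisfied and NOT w0 drops from the rest; 4 of the 2^4 = 16 assignments to the other variables satisfy what remains.
With w0 = false, by the same count on the reduced clause set, 1 assignment works.
Total: 4 + 1 = 5.

5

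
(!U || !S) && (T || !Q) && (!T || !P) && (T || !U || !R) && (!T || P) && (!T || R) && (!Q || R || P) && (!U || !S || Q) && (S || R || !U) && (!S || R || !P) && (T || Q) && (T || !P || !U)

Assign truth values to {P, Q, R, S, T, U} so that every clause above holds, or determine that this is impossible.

UNSATISFIABLE

Suppose U = false.
Suppose T = true.
(!P) alone gives P = false.
That conflicts with the unit clause (P).
Backtrack on T: now try T = false.
(!Q) alone gives Q = false.
That conflicts with the unit clause (Q).
Neither T = true nor T = false works.
Backtrack on U: now try U = true.
(!S) alone gives S = false.
(R) alone gives R = true.
(T) alone gives T = true.
(!P) alone gives P = false.
That conflicts with the unit clause (P).
Neither U = true nor U = false works.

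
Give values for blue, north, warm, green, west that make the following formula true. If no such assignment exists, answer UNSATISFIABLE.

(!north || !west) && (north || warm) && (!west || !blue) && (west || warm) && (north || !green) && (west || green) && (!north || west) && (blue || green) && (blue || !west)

Suppose north = false.
The clause (warm) is unit, so warm = true.
The clause (!green) is unit, so green = false.
The clause (west) is unit, so west = true.
The clause (!blue) is unit, so blue = false.
That conflicts with the unit clause (blue).
So north must be the other value — set north = true.
The clause (!west) is unit, so west = false.
That conflicts with the unit clause (west).
Both values of north lead to a conflict.

UNSATISFIABLE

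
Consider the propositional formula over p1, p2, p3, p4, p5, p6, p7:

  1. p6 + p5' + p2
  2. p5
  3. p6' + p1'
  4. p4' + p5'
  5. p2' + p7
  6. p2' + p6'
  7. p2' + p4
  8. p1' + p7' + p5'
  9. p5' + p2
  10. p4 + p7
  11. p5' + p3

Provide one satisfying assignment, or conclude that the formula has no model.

(p5) alone gives p5 = 1.
(p4') alone gives p4 = 0.
(p2') alone gives p2 = 0.
Now (p2) is unsatisfied and unit — conflict.

UNSATISFIABLE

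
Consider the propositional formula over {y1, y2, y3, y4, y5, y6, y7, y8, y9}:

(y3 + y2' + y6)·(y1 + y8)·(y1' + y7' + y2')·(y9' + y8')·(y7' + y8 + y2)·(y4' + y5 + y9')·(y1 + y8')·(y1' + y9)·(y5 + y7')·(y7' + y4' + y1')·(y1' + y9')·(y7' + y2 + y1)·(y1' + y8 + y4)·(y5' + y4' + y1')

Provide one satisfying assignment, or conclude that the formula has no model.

Case y1 = 1:
From the singleton clause (y9), y9 = 1.
But (y9') is also a unit clause — contradiction.
That branch fails; take y1 = 0 instead.
From the singleton clause (y8), y8 = 1.
But (y8') is also a unit clause — contradiction.
Neither y1 = 1 nor y1 = 0 works.

UNSATISFIABLE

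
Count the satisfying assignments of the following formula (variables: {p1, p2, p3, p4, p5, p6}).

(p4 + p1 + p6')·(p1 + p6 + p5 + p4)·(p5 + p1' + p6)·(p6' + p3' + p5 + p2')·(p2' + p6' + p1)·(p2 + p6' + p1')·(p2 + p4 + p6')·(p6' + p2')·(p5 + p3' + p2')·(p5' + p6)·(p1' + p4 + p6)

7

There are 2^6 = 64 truth assignments over (p1, p2, p3, p4, p5, p6).
Split on p3. With p3 = 1, the clauses containing p3 are satisfied and p3' drops from the rest; 3 of the 2^5 = 32 assignments to the other variables satisfy what remains.
With p3 = 0, by the same count on the reduced clause set, 4 assignments work.
(One model: p1=F, p2=F, p3=F, p4=T, p5=F, p6=F.)
Total: 3 + 4 = 7.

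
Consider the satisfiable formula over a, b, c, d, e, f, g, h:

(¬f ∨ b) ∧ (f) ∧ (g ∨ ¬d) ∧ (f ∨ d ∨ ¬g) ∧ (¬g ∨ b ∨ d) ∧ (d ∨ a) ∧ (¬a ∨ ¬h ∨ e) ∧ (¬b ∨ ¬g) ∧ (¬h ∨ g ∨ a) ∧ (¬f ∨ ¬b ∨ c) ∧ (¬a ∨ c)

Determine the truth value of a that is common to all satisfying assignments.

True

Suppose a = False.
From the singleton clause (f), f = True.
From the singleton clause (b), b = True.
From the singleton clause (d), d = True.
From the singleton clause (g), g = True.
That conflicts with the unit clause (¬g).
So every satisfying assignment has a = True.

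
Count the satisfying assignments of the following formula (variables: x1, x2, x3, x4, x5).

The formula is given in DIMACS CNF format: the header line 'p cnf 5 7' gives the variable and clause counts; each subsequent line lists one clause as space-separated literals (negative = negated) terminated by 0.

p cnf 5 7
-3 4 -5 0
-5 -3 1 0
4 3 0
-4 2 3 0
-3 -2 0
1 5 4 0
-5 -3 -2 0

8

There are 2^5 = 32 truth assignments over (x1, x2, x3, x4, x5).
Split on x2. With x2 = True, the clauses containing x2 are satisfied and ¬x2 drops from the rest; 4 of the 2^4 = 16 assignments to the other variables satisfy what remains.
With x2 = False, by the same count on the reduced clause set, 4 assignments work.
(One model: x1=F, x2=F, x3=T, x4=T, x5=F.)
Total: 4 + 4 = 8.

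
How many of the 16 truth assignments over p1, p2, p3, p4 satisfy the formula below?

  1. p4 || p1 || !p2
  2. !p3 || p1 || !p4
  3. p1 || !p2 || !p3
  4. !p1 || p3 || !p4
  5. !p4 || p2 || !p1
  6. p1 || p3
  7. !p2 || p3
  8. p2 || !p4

There are 2^4 = 16 truth assignments over (p1, p2, p3, p4).
Split on p2. With p2 = true, the clauses containing p2 are satisfied and !p2 drops from the rest; 2 of the 2^3 = 8 assignments to the other variables satisfy what remains.
With p2 = false, by the same count on the reduced clause set, 3 assignments work.
Total: 2 + 3 = 5.

5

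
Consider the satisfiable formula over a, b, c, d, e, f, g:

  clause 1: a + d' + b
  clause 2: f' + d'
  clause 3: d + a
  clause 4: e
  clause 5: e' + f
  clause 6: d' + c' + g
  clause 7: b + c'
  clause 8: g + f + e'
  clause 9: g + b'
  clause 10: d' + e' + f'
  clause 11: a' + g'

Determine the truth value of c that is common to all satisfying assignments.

False

Suppose c = 1.
From the singleton clause (e), e = 1.
From the singleton clause (f), f = 1.
From the singleton clause (d'), d = 0.
From the singleton clause (a), a = 1.
From the singleton clause (b), b = 1.
From the singleton clause (g), g = 1.
Now (g') is unsatisfied and unit — conflict.
So every satisfying assignment has c = False.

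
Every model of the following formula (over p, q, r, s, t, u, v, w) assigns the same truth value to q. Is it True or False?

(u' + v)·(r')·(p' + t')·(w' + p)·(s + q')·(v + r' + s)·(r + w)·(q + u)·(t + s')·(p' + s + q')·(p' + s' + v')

False

Suppose q = 1.
(r') alone gives r = 0.
(s) alone gives s = 1.
(w) alone gives w = 1.
(p) alone gives p = 1.
(t') alone gives t = 0.
But (t) is also a unit clause — contradiction.
So every satisfying assignment has q = False.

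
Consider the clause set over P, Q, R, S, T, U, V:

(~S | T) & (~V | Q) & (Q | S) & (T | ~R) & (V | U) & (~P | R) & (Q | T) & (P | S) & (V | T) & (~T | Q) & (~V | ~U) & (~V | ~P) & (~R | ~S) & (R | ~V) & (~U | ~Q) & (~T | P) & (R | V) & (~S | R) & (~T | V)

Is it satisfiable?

No

Branch on S: set S = 0.
(Q) alone gives Q = 1.
(P) alone gives P = 1.
(R) alone gives R = 1.
(T) alone gives T = 1.
(~V) alone gives V = 0.
But (V) is also a unit clause — contradiction.
So S must be the other value — set S = 1.
(T) alone gives T = 1.
(Q) alone gives Q = 1.
(~R) alone gives R = 0.
But (R) is also a unit clause — contradiction.
Either choice for S ends in contradiction.
No assignment satisfies every clause.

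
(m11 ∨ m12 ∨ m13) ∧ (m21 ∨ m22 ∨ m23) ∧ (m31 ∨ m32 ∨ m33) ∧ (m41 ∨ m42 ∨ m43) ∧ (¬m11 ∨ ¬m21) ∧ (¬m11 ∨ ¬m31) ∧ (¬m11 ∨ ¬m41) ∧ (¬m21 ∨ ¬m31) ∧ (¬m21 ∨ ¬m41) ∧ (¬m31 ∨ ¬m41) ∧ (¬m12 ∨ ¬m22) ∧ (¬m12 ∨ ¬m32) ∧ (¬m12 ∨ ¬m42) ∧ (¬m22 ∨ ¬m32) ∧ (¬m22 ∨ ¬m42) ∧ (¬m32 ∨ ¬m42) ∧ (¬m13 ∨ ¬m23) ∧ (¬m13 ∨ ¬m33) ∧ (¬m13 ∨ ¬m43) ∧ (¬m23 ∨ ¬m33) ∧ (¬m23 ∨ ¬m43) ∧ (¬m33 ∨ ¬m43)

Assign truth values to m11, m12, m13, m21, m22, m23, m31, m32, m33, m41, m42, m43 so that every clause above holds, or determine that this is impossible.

UNSATISFIABLE

Branch on m11: set m11 = False.
Branch on m12: set m12 = True.
(¬m22) alone gives m22 = False.
(¬m32) alone gives m32 = False.
(¬m42) alone gives m42 = False.
Branch on m21: set m21 = True.
(¬m31) alone gives m31 = False.
(m33) alone gives m33 = True.
(¬m41) alone gives m41 = False.
(m43) alone gives m43 = True.
But (¬m43) is also a unit clause — contradiction.
Backtrack on m21: now try m21 = False.
(m23) alone gives m23 = True.
(¬m13) alone gives m13 = False.
(¬m33) alone gives m33 = False.
(m31) alone gives m31 = True.
(¬m41) alone gives m41 = False.
(m43) alone gives m43 = True.
But (¬m43) is also a unit clause — contradiction.
Either choice for m21 ends in contradiction.
Backtrack on m12: now try m12 = False.
(m13) alone gives m13 = True.
(¬m23) alone gives m23 = False.
(¬m33) alone gives m33 = False.
(¬m43) alone gives m43 = False.
Branch on m21: set m21 = True.
(¬m31) alone gives m31 = False.
(m32) alone gives m32 = True.
(¬m41) alone gives m41 = False.
(m42) alone gives m42 = True.
But (¬m42) is also a unit clause — contradiction.
Backtrack on m21: now try m21 = False.
(m22) alone gives m22 = True.
(¬m32) alone gives m32 = False.
(m31) alone gives m31 = True.
(¬m41) alone gives m41 = False.
(m42) alone gives m42 = True.
But (¬m42) is also a unit clause — contradiction.
Either choice for m21 ends in contradiction.
Either choice for m12 ends in contradiction.
Backtrack on m11: now try m11 = True.
(¬m21) alone gives m21 = False.
(¬m31) alone gives m31 = False.
(¬m41) alone gives m41 = False.
Branch on m22: set m22 = True.
(¬m12) alone gives m12 = False.
(¬m32) alone gives m32 = False.
(m33) alone gives m33 = True.
(¬m42) alone gives m42 = False.
(m43) alone gives m43 = True.
But (¬m43) is also a unit clause — contradiction.
Backtrack on m22: now try m22 = False.
(m23) alone gives m23 = True.
(¬m13) alone gives m13 = False.
(¬m33) alone gives m33 = False.
(m32) alone gives m32 = True.
(¬m12) alone gives m12 = False.
(¬m42) alone gives m42 = False.
(m43) alone gives m43 = True.
But (¬m43) is also a unit clause — contradiction.
Either choice for m22 ends in contradiction.
Either choice for m11 ends in contradiction.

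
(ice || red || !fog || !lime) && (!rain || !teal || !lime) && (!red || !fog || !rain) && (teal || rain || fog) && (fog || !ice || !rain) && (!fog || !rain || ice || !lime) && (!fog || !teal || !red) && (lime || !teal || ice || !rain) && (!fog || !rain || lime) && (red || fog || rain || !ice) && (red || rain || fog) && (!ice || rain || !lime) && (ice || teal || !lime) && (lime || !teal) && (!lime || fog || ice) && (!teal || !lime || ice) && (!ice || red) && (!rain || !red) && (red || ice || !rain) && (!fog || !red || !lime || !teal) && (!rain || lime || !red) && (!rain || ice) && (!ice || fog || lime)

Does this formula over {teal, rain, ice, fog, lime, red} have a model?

Yes

Case lime = false:
From the singleton clause (!teal), teal = false.
Case rain = false:
From the singleton clause (fog), fog = true.
Case ice = false:
All clauses hold; red can take either value.
A satisfying assignment: teal: false,  rain: false,  ice: false,  fog: true,  lime: false,  red: true.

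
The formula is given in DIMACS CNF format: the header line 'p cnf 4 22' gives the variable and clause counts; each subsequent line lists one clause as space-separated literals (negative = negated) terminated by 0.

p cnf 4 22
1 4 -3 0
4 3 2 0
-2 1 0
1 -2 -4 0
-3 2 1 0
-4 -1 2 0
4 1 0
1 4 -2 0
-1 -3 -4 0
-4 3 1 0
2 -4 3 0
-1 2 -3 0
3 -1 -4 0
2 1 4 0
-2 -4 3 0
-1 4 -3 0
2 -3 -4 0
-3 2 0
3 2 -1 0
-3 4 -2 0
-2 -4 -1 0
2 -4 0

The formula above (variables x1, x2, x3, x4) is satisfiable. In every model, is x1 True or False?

Suppose x1 = False.
(¬x2) alone gives x2 = False.
(¬x3) alone gives x3 = False.
(x4) alone gives x4 = True.
Now (¬x4) is unsatisfied and unit — conflict.
So every satisfying assignment has x1 = True.

True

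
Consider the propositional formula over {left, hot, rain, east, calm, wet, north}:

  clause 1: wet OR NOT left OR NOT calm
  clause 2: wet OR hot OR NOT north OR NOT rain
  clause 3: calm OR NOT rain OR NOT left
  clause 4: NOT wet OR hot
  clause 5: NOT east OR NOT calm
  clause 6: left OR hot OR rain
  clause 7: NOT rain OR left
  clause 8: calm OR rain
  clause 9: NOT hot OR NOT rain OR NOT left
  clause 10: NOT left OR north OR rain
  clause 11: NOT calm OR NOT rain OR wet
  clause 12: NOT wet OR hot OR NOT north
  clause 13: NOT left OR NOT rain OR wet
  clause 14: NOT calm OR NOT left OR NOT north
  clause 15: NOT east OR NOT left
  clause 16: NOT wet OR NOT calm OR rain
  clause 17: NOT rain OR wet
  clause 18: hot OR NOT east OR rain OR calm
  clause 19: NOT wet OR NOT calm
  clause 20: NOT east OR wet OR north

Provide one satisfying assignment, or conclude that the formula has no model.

Try wet = false.
From the singleton clause (NOT rain), rain = false.
From the singleton clause (calm), calm = true.
From the singleton clause (NOT left), left = false.
From the singleton clause (NOT east), east = false.
From the singleton clause (hot), hot = true.
All clauses hold; north can take either value.

left ↦ false, hot ↦ true, rain ↦ false, east ↦ false, calm ↦ true, wet ↦ false, north ↦ false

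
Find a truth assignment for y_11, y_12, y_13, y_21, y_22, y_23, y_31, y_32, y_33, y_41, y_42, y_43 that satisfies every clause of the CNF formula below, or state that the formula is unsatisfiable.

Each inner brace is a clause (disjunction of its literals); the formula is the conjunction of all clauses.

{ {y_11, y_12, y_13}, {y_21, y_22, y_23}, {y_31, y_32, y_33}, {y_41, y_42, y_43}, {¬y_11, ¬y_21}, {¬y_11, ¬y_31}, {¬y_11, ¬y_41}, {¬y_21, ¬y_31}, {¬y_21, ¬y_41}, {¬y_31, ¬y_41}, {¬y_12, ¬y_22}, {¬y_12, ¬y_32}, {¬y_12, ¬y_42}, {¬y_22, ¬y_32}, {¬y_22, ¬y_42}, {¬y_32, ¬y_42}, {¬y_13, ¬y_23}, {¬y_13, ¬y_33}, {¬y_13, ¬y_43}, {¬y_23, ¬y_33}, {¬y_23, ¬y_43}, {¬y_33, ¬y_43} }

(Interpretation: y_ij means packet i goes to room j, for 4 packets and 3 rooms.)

UNSATISFIABLE

Try y_11 = False.
Try y_12 = True.
Unit clause (¬y_22) forces y_22 = False.
Unit clause (¬y_32) forces y_32 = False.
Unit clause (¬y_42) forces y_42 = False.
Try y_21 = True.
Unit clause (¬y_31) forces y_31 = False.
Unit clause (y_33) forces y_33 = True.
Unit clause (¬y_41) forces y_41 = False.
Unit clause (y_43) forces y_43 = True.
That conflicts with the unit clause (¬y_43).
Undo y_21 and try y_21 = False.
Unit clause (y_23) forces y_23 = True.
Unit clause (¬y_13) forces y_13 = False.
Unit clause (¬y_33) forces y_33 = False.
Unit clause (y_31) forces y_31 = True.
Unit clause (¬y_41) forces y_41 = False.
Unit clause (y_43) forces y_43 = True.
That conflicts with the unit clause (¬y_43).
Neither y_21 = True nor y_21 = False works.
Undo y_12 and try y_12 = False.
Unit clause (y_13) forces y_13 = True.
Unit clause (¬y_23) forces y_23 = False.
Unit clause (¬y_33) forces y_33 = False.
Unit clause (¬y_43) forces y_43 = False.
Try y_21 = True.
Unit clause (¬y_31) forces y_31 = False.
Unit clause (y_32) forces y_32 = True.
Unit clause (¬y_41) forces y_41 = False.
Unit clause (y_42) forces y_42 = True.
That conflicts with the unit clause (¬y_42).
Undo y_21 and try y_21 = False.
Unit clause (y_22) forces y_22 = True.
Unit clause (¬y_32) forces y_32 = False.
Unit clause (y_31) forces y_31 = True.
Unit clause (¬y_41) forces y_41 = False.
Unit clause (y_42) forces y_42 = True.
That conflicts with the unit clause (¬y_42).
Neither y_21 = True nor y_21 = False works.
Neither y_12 = True nor y_12 = False works.
Undo y_11 and try y_11 = True.
Unit clause (¬y_21) forces y_21 = False.
Unit clause (¬y_31) forces y_31 = False.
Unit clause (¬y_41) forces y_41 = False.
Try y_22 = True.
Unit clause (¬y_12) forces y_12 = False.
Unit clause (¬y_32) forces y_32 = False.
Unit clause (y_33) forces y_33 = True.
Unit clause (¬y_42) forces y_42 = False.
Unit clause (y_43) forces y_43 = True.
That conflicts with the unit clause (¬y_43).
Undo y_22 and try y_22 = False.
Unit clause (y_23) forces y_23 = True.
Unit clause (¬y_13) forces y_13 = False.
Unit clause (¬y_33) forces y_33 = False.
Unit clause (y_32) forces y_32 = True.
Unit clause (¬y_12) forces y_12 = False.
Unit clause (¬y_42) forces y_42 = False.
Unit clause (y_43) forces y_43 = True.
That conflicts with the unit clause (¬y_43).
Neither y_22 = True nor y_22 = False works.
Neither y_11 = True nor y_11 = False works.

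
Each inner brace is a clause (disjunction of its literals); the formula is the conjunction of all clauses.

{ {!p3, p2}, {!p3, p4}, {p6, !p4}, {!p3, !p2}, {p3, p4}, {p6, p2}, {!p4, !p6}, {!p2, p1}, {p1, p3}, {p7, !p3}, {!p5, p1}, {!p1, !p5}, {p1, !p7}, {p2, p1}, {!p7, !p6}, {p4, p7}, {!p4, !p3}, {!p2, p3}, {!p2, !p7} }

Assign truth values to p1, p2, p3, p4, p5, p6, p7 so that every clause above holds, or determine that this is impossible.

UNSATISFIABLE

Branch on p3: set p3 = false.
From the singleton clause (p4), p4 = true.
From the singleton clause (p6), p6 = true.
But (!p6) is also a unit clause — contradiction.
That branch fails; take p3 = true instead.
From the singleton clause (p2), p2 = true.
But (!p2) is also a unit clause — contradiction.
Neither p3 = true nor p3 = false works.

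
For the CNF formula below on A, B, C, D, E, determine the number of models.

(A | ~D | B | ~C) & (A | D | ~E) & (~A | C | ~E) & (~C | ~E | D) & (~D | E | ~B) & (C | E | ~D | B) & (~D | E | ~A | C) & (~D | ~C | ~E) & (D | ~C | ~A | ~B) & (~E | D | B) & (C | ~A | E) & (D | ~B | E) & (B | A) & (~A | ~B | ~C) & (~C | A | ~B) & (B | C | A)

There are 2^5 = 32 truth assignments over (A, B, C, D, E).
Split on C. With C = 1, the clauses containing C are satisfied and ~C drops from the rest; 2 of the 2^4 = 16 assignments to the other variables satisfy what remains.
With C = 0, by the same count on the reduced clause set, 1 assignment works.
(One model: A=F, B=T, C=F, D=T, E=T.)
Total: 2 + 1 = 3.

3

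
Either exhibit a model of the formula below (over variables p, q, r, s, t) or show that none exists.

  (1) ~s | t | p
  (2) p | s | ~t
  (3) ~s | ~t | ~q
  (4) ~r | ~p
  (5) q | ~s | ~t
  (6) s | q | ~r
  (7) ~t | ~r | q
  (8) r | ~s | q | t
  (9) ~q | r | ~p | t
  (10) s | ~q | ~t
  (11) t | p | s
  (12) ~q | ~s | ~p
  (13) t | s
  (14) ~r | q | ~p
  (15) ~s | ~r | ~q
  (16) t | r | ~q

p: 1, q: 0, r: 0, s: 0, t: 1

Branch on r: set r = 0.
Branch on t: set t = 1.
Branch on p: set p = 1.
Branch on s: set s = 0.
From the singleton clause (~q), q = 0.
All clauses are satisfied.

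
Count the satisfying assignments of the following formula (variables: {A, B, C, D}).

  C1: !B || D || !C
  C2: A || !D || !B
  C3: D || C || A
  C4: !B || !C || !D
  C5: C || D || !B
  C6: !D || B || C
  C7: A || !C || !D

There are 2^4 = 16 truth assignments over (A, B, C, D).
Check each against the 7 clauses (columns in the order A, B, C, D):
  F F F F  ✗ fails (D || C || A)
  F F F T  ✗ fails (!D || B || C)
  F F T F  ✓ satisfies all
  F F T T  ✗ fails (A || !C || !D)
  F T F F  ✗ fails (D || C || A)
  F T F T  ✗ fails (A || !D || !B)
  F T T F  ✗ fails (!B || D || !C)
  F T T T  ✗ fails (A || !D || !B)
  T F F F  ✓ satisfies all
  T F F T  ✗ fails (!D || B || C)
  T F T F  ✓ satisfies all
  T F T T  ✓ satisfies all
  T T F F  ✗ fails (C || D || !B)
  T T F T  ✓ satisfies all
  T T T F  ✗ fails (!B || D || !C)
  T T T T  ✗ fails (!B || !C || !D)
5 of the 16 rows are models.

5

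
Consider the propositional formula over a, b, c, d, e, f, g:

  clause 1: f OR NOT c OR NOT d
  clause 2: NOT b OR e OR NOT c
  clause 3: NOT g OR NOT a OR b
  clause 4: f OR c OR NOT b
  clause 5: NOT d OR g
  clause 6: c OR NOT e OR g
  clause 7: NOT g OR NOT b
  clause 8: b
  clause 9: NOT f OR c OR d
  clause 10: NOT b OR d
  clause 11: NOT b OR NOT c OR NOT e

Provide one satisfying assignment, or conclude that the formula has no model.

Unit clause (b) forces b = true.
Unit clause (NOT g) forces g = false.
Unit clause (NOT d) forces d = false.
But (d) is also a unit clause — contradiction.

UNSATISFIABLE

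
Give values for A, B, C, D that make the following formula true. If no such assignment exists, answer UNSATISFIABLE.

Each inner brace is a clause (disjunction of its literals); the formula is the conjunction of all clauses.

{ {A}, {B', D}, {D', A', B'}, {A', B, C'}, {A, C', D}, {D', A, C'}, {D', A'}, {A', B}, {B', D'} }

UNSATISFIABLE

From the singleton clause (A), A = 1.
From the singleton clause (D'), D = 0.
From the singleton clause (B'), B = 0.
Now (B) is unsatisfied and unit — conflict.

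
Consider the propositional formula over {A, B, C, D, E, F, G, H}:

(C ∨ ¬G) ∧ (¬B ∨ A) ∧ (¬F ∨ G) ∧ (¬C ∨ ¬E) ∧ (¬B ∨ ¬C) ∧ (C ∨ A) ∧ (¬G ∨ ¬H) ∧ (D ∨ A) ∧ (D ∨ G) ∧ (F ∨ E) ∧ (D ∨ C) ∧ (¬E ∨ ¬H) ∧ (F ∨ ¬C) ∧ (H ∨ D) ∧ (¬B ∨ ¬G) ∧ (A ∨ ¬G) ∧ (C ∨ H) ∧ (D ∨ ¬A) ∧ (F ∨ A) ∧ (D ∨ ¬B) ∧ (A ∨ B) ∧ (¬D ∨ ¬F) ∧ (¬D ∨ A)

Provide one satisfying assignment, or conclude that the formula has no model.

Branch on C: set C = True.
Unit clause (¬E) forces E = False.
Unit clause (¬B) forces B = False.
Unit clause (F) forces F = True.
Unit clause (G) forces G = True.
Unit clause (¬H) forces H = False.
Unit clause (D) forces D = True.
But (¬D) is also a unit clause — contradiction.
Backtrack on C: now try C = False.
Unit clause (¬G) forces G = False.
Unit clause (¬F) forces F = False.
Unit clause (A) forces A = True.
Unit clause (D) forces D = True.
Unit clause (E) forces E = True.
Unit clause (¬H) forces H = False.
But (H) is also a unit clause — contradiction.
Either choice for C ends in contradiction.

UNSATISFIABLE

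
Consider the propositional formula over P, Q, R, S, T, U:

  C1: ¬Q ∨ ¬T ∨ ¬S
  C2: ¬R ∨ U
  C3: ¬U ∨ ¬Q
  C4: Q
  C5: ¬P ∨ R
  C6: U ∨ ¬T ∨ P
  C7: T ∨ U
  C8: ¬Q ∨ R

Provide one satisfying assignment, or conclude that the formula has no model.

UNSATISFIABLE

Unit clause (Q) forces Q = True.
Unit clause (¬U) forces U = False.
Unit clause (¬R) forces R = False.
But (R) is also a unit clause — contradiction.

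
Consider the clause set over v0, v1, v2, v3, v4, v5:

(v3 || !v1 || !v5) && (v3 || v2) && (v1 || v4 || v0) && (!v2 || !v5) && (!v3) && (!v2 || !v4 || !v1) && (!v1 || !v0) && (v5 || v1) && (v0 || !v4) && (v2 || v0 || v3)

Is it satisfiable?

Unit clause (!v3) forces v3 = false.
Unit clause (v2) forces v2 = true.
Unit clause (!v5) forces v5 = false.
Unit clause (v1) forces v1 = true.
Unit clause (!v4) forces v4 = false.
Unit clause (!v0) forces v0 = false.
Every clause now holds.
A satisfying assignment: v0: false; v1: true; v2: true; v3: false; v4: false; v5: false.

Satisfiable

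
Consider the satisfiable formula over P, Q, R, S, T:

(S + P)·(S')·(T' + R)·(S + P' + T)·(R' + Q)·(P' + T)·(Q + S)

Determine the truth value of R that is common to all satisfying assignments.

Suppose R = 0.
The clause (S') is unit, so S = 0.
The clause (P) is unit, so P = 1.
The clause (T') is unit, so T = 0.
That conflicts with the unit clause (T).
So every satisfying assignment has R = True.

True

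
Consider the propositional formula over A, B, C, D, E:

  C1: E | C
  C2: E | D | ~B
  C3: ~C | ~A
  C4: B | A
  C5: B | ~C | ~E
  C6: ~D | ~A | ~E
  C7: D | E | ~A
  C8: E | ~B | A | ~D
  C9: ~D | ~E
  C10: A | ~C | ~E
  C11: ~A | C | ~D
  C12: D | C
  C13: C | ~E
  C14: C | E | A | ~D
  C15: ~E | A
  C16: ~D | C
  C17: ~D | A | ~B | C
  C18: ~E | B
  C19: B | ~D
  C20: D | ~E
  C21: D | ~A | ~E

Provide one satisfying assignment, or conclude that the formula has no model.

Case E = 1:
From the singleton clause (~D), D = 0.
But (D) is also a unit clause — contradiction.
So E must be the other value — set E = 0.
From the singleton clause (C), C = 1.
From the singleton clause (~A), A = 0.
From the singleton clause (B), B = 1.
From the singleton clause (D), D = 1.
But (~D) is also a unit clause — contradiction.
Neither E = 1 nor E = 0 works.

UNSATISFIABLE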